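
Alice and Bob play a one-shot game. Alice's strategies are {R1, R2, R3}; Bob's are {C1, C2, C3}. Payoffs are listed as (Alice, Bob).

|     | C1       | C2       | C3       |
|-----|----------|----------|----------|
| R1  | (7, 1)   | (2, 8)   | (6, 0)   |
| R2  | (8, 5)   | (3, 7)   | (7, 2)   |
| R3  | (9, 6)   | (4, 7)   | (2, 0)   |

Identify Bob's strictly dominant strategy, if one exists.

C2

Check whether one of Bob's strategies beats all alternatives regardless of what the opponent does.
C2 strictly dominates: vs R1: 8 > each of {1, 0}; vs R2: 7 > each of {5, 2}; vs R3: 7 > each of {6, 0}.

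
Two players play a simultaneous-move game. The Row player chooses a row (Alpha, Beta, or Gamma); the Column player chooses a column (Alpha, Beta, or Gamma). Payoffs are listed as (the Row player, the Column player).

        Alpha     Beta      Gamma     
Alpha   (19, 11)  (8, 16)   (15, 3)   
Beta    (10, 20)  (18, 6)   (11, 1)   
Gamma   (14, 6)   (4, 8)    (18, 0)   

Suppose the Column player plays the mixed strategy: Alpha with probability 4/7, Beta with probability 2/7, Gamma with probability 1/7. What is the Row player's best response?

Alpha

The Row player's best reply maximizes expected payoff against the mix.
Alpha: (4/7)·19 + (2/7)·8 + (1/7)·15 = 107/7
Beta: (4/7)·10 + (2/7)·18 + (1/7)·11 = 87/7
Gamma: (4/7)·14 + (2/7)·4 + (1/7)·18 = 82/7
Highest expected payoff is 107/7, from Alpha.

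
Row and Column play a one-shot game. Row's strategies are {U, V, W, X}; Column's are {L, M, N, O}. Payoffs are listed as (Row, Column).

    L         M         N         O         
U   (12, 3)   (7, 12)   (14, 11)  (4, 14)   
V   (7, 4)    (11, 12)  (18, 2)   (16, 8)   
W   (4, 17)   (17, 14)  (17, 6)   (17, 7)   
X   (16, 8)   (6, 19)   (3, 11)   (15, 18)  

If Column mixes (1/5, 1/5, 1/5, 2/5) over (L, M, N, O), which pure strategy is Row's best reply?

Compute Row's expected payoff from each pure strategy against the given mix.
U: (1/5)·12 + (1/5)·7 + (1/5)·14 + (2/5)·4 = 41/5
V: (1/5)·7 + (1/5)·11 + (1/5)·18 + (2/5)·16 = 68/5
W: (1/5)·4 + (1/5)·17 + (1/5)·17 + (2/5)·17 = 72/5
X: (1/5)·16 + (1/5)·6 + (1/5)·3 + (2/5)·15 = 11
Highest expected payoff is 72/5, from W.

W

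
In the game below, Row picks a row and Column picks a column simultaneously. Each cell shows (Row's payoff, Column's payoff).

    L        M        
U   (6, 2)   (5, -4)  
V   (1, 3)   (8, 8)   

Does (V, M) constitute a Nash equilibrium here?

Yes

Holding Column at M: Row gets 8 from V, versus 5 from U. No profitable deviation for Row.
Holding Row at V: Column gets 8 from M, versus 3 from L. No profitable deviation for Column either.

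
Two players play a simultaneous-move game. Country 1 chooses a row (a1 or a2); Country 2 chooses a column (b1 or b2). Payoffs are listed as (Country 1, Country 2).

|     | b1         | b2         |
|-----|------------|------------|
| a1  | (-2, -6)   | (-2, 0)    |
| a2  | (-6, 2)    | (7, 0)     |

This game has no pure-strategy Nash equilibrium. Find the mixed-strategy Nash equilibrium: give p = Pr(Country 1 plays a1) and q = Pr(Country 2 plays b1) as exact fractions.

In a mixed NE each player is indifferent between their pure strategies, so the opponent's mix sets the indifference.
Country 2 indifferent between b1 and b2: p·(-6) + (1−p)·2 = p·0 + (1−p)·0 ⟹ 2 + (-8)p = 0 + 0p ⟹ p = 1/4.
Country 1 indifferent between a1 and a2: q·(-2) + (1−q)·(-2) = q·(-6) + (1−q)·7 ⟹ (-2) + 0q = 7 + (-13)q ⟹ q = 9/13.

p = 1/4, q = 9/13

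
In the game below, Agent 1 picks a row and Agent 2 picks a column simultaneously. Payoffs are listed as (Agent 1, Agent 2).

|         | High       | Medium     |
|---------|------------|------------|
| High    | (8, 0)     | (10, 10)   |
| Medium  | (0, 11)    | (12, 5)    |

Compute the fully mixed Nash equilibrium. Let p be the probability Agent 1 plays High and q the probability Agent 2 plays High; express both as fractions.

p = 3/8, q = 1/5

In a mixed NE each player is indifferent between their pure strategies, so the opponent's mix sets the indifference.
Agent 2 indifferent between High and Medium: p·0 + (1−p)·11 = p·10 + (1−p)·5 ⟹ 11 + (-11)p = 5 + 5p ⟹ p = 3/8.
Agent 1 indifferent between High and Medium: q·8 + (1−q)·10 = q·0 + (1−q)·12 ⟹ 10 + (-2)q = 12 + (-12)q ⟹ q = 1/5.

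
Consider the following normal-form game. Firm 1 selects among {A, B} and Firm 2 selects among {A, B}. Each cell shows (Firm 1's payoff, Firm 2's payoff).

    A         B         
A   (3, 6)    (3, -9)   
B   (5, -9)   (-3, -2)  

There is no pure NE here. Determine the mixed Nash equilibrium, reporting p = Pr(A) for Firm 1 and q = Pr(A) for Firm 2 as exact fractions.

p = 7/22, q = 3/4

Each player's mixing probability is pinned down by making the *other* player indifferent.
Firm 2 indifferent between A and B: p·6 + (1−p)·(-9) = p·(-9) + (1−p)·(-2) ⟹ (-9) + 15p = (-2) + (-7)p ⟹ p = 7/22.
Firm 1 indifferent between A and B: q·3 + (1−q)·3 = q·5 + (1−q)·(-3) ⟹ 3 + 0q = (-3) + 8q ⟹ q = 3/4.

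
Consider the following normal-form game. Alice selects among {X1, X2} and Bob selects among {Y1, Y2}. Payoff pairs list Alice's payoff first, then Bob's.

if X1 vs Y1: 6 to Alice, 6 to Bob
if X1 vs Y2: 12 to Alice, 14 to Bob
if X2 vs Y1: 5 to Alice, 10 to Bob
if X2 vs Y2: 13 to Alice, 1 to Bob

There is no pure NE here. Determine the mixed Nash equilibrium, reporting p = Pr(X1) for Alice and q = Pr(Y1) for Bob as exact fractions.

In a mixed NE each player is indifferent between their pure strategies, so the opponent's mix sets the indifference.
Bob indifferent between Y1 and Y2: p·6 + (1−p)·10 = p·14 + (1−p)·1 ⟹ 10 + (-4)p = 1 + 13p ⟹ p = 9/17.
Alice indifferent between X1 and X2: q·6 + (1−q)·12 = q·5 + (1−q)·13 ⟹ 12 + (-6)q = 13 + (-8)q ⟹ q = 1/2.

p = 9/17, q = 1/2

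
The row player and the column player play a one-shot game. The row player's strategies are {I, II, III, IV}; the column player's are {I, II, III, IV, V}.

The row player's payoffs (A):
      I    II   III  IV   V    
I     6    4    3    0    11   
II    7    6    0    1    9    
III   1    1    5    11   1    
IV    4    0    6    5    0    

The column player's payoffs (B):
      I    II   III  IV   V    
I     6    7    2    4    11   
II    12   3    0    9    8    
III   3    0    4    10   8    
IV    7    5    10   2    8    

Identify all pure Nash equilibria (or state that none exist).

Find each player's best response to every opponent strategy; NE are the intersections.
The row player's best responses — vs I: II (payoff 7); vs II: II (payoff 6); vs III: IV (payoff 6); vs IV: III (payoff 11); vs V: I (payoff 11).
The column player's best responses — vs I: V (payoff 11); vs II: I (payoff 12); vs III: IV (payoff 10); vs IV: III (payoff 10).
Mutual best responses occur at (I, V), (II, I), (III, IV), and (IV, III); at each, neither player gains by switching.

(I, V), (II, I), (III, IV), and (IV, III)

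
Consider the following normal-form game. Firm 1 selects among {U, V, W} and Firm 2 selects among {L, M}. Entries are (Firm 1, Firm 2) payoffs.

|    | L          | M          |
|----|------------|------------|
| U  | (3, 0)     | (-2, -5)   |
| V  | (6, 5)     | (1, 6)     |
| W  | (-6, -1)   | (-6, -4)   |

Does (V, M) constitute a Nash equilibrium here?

Holding Firm 2 at M: Firm 1 gets 1 from V, versus -2 from U, -6 from W. No profitable deviation for Firm 1.
Holding Firm 1 at V: Firm 2 gets 6 from M, versus 5 from L. No profitable deviation for Firm 2 either.

Yes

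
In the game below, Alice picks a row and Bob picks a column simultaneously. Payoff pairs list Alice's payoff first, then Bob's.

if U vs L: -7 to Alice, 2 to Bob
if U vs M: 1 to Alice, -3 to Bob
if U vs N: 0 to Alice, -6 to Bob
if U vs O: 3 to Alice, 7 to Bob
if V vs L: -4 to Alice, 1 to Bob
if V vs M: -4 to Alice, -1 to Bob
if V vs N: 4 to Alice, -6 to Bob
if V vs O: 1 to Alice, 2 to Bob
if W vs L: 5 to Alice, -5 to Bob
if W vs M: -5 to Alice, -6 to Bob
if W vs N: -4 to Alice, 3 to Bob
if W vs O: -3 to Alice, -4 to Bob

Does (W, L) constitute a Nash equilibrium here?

Holding Bob at L: Alice gets 5 from W, versus -7 from U, -4 from V. No profitable deviation for Alice.
Holding Alice at W: Bob gets -5 from L but could get 3 by switching to N. Bob has a profitable deviation.

No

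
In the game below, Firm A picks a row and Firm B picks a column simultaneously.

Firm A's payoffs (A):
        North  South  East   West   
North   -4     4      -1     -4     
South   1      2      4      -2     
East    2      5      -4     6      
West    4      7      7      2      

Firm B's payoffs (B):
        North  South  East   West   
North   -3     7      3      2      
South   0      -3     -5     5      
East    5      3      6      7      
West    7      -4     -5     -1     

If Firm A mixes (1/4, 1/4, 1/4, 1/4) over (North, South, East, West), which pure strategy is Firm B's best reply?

Firm B's best reply maximizes expected payoff against the mix.
North: (1/4)·(-3) + (1/4)·0 + (1/4)·5 + (1/4)·7 = 9/4
South: (1/4)·7 + (1/4)·(-3) + (1/4)·3 + (1/4)·(-4) = 3/4
East: (1/4)·3 + (1/4)·(-5) + (1/4)·6 + (1/4)·(-5) = -1/4
West: (1/4)·2 + (1/4)·5 + (1/4)·7 + (1/4)·(-1) = 13/4
Highest expected payoff is 13/4, from West.

West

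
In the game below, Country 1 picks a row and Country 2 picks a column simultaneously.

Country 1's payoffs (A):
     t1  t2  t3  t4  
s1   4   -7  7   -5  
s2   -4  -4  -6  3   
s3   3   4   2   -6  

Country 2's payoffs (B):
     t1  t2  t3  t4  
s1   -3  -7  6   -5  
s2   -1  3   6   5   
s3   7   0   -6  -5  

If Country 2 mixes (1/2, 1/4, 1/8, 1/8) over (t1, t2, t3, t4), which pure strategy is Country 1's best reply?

Country 1's best reply maximizes expected payoff against the mix.
s1: (1/2)·4 + (1/4)·(-7) + (1/8)·7 + (1/8)·(-5) = 1/2
s2: (1/2)·(-4) + (1/4)·(-4) + (1/8)·(-6) + (1/8)·3 = -27/8
s3: (1/2)·3 + (1/4)·4 + (1/8)·2 + (1/8)·(-6) = 2
Highest expected payoff is 2, from s3.

s3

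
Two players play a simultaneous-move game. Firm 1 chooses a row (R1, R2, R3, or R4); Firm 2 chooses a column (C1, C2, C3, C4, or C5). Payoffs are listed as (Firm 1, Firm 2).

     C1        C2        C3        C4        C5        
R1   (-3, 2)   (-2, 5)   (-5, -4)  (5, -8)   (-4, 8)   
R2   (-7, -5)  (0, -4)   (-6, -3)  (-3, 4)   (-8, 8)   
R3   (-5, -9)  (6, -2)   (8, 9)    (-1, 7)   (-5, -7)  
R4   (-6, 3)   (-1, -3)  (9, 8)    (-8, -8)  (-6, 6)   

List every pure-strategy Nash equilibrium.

(R1, C5) and (R4, C3)

Check mutual best responses: a cell is a NE iff neither player can gain by unilaterally deviating.
Firm 1's best responses — vs C1: R1 (payoff -3); vs C2: R3 (payoff 6); vs C3: R4 (payoff 9); vs C4: R1 (payoff 5); vs C5: R1 (payoff -4).
Firm 2's best responses — vs R1: C5 (payoff 8); vs R2: C5 (payoff 8); vs R3: C3 (payoff 9); vs R4: C3 (payoff 8).
Mutual best responses occur at (R1, C5) and (R4, C3); at each, neither player gains by switching.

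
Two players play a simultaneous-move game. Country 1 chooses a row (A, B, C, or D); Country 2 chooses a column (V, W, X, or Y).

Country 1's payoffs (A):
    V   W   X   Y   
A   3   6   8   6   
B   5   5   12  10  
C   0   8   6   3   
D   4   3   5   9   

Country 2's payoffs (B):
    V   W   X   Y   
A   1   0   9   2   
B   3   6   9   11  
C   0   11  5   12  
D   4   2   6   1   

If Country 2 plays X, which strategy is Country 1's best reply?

B

With Country 2 fixed at X, Country 1's payoffs are: A → 8, B → 12, C → 6, D → 5.
The maximum is 12, achieved by B.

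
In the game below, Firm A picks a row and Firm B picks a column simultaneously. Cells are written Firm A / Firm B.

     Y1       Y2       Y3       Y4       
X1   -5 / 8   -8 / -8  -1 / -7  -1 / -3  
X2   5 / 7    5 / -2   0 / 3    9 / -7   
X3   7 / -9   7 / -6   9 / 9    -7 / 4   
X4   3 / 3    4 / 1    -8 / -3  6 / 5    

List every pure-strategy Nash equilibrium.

(X3, Y3)

Check mutual best responses: a cell is a NE iff neither player can gain by unilaterally deviating.
Firm A's best responses — vs Y1: X3 (payoff 7); vs Y2: X3 (payoff 7); vs Y3: X3 (payoff 9); vs Y4: X2 (payoff 9).
Firm B's best responses — vs X1: Y1 (payoff 8); vs X2: Y1 (payoff 7); vs X3: Y3 (payoff 9); vs X4: Y4 (payoff 5).
The only mutual best response is (X3, Y3); neither player gains by switching there.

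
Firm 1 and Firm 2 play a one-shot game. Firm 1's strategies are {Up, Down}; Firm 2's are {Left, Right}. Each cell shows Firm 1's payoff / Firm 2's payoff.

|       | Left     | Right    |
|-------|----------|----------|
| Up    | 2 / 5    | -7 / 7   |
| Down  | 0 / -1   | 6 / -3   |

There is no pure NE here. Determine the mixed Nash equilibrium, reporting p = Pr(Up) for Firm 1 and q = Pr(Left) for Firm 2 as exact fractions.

Each player's mixing probability is pinned down by making the *other* player indifferent.
Firm 2 indifferent between Left and Right: p·5 + (1−p)·(-1) = p·7 + (1−p)·(-3) ⟹ (-1) + 6p = (-3) + 10p ⟹ p = 1/2.
Firm 1 indifferent between Up and Down: q·2 + (1−q)·(-7) = q·0 + (1−q)·6 ⟹ (-7) + 9q = 6 + (-6)q ⟹ q = 13/15.

p = 1/2, q = 13/15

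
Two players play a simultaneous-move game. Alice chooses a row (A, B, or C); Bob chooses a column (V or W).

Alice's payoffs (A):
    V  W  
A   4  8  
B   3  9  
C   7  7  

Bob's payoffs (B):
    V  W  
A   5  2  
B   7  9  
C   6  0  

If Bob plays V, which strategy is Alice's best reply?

C

With Bob fixed at V, Alice's payoffs are: A → 4, B → 3, C → 7.
The maximum is 7, achieved by C.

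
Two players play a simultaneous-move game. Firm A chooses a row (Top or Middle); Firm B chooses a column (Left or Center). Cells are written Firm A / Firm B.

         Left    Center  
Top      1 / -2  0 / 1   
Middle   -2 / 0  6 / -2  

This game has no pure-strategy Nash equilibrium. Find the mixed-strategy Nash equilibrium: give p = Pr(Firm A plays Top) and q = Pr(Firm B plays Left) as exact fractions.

Each player's mixing probability is pinned down by making the *other* player indifferent.
Firm B indifferent between Left and Center: p·(-2) + (1−p)·0 = p·1 + (1−p)·(-2) ⟹ 0 + (-2)p = (-2) + 3p ⟹ p = 2/5.
Firm A indifferent between Top and Middle: q·1 + (1−q)·0 = q·(-2) + (1−q)·6 ⟹ 0 + 1q = 6 + (-8)q ⟹ q = 2/3.

p = 2/5, q = 2/3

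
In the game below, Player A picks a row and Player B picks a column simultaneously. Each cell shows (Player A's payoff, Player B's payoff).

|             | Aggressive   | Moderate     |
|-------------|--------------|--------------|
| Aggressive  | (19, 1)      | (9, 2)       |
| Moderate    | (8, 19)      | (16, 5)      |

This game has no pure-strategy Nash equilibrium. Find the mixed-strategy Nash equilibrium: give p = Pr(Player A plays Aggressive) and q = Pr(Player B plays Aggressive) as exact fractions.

p = 14/15, q = 7/18

Each player's mixing probability is pinned down by making the *other* player indifferent.
Player B indifferent between Aggressive and Moderate: p·1 + (1−p)·19 = p·2 + (1−p)·5 ⟹ 19 + (-18)p = 5 + (-3)p ⟹ p = 14/15.
Player A indifferent between Aggressive and Moderate: q·19 + (1−q)·9 = q·8 + (1−q)·16 ⟹ 9 + 10q = 16 + (-8)q ⟹ q = 7/18.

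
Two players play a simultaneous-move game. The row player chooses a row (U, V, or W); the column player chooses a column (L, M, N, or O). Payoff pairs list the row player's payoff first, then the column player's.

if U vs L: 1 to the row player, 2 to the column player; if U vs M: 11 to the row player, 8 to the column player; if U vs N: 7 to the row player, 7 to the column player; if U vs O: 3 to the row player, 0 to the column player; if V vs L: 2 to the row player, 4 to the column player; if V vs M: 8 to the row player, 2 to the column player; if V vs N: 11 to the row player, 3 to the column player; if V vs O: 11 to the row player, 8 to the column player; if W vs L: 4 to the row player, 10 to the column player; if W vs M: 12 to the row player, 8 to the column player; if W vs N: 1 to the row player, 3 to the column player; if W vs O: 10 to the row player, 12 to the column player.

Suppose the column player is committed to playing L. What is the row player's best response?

With the column player fixed at L, the row player's payoffs are: U → 1, V → 2, W → 4.
The maximum is 4, achieved by W.

W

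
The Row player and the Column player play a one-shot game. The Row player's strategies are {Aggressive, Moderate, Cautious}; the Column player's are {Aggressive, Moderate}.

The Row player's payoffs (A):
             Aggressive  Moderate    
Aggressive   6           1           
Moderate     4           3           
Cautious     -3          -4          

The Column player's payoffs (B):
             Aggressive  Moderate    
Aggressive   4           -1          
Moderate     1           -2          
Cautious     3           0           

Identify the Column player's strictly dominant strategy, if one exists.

Aggressive

A strategy is strictly dominant if it gives the Column player a strictly higher payoff than every other strategy, against every choice by the opponent.
Aggressive strictly dominates: vs Aggressive: 4 > -1; vs Moderate: 1 > -2; vs Cautious: 3 > 0.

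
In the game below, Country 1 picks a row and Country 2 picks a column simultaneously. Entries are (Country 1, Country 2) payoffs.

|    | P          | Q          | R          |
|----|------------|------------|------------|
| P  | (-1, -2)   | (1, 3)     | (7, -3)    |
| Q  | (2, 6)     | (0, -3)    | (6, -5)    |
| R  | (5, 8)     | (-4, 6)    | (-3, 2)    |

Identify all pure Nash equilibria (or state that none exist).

(P, Q) and (R, P)

A profile is a Nash equilibrium when each player is best-responding to the other.
Country 1's best responses — vs P: R (payoff 5); vs Q: P (payoff 1); vs R: P (payoff 7).
Country 2's best responses — vs P: Q (payoff 3); vs Q: P (payoff 6); vs R: P (payoff 8).
Mutual best responses occur at (P, Q) and (R, P); at each, neither player gains by switching.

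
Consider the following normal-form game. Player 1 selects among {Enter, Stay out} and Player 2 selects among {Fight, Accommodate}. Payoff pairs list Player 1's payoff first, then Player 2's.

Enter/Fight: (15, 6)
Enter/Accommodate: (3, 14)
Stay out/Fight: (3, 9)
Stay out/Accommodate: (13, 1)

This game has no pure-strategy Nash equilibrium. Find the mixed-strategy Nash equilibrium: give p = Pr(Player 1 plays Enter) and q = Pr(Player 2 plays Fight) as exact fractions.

p = 1/2, q = 5/11

In a mixed NE each player is indifferent between their pure strategies, so the opponent's mix sets the indifference.
Player 2 indifferent between Fight and Accommodate: p·6 + (1−p)·9 = p·14 + (1−p)·1 ⟹ 9 + (-3)p = 1 + 13p ⟹ p = 1/2.
Player 1 indifferent between Enter and Stay out: q·15 + (1−q)·3 = q·3 + (1−q)·13 ⟹ 3 + 12q = 13 + (-10)q ⟹ q = 5/11.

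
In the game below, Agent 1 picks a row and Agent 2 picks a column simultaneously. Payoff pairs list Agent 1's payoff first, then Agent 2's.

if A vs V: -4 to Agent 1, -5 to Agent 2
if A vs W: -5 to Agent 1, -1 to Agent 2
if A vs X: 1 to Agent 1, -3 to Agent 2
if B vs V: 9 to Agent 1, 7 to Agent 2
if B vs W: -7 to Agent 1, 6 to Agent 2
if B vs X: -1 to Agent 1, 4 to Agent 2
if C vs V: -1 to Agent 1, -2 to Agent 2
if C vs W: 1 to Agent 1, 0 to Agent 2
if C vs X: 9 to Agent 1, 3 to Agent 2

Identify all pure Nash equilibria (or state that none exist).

(B, V) and (C, X)

Find each player's best response to every opponent strategy; NE are the intersections.
Agent 1's best responses — vs V: B (payoff 9); vs W: C (payoff 1); vs X: C (payoff 9).
Agent 2's best responses — vs A: W (payoff -1); vs B: V (payoff 7); vs C: X (payoff 3).
Mutual best responses occur at (B, V) and (C, X); at each, neither player gains by switching.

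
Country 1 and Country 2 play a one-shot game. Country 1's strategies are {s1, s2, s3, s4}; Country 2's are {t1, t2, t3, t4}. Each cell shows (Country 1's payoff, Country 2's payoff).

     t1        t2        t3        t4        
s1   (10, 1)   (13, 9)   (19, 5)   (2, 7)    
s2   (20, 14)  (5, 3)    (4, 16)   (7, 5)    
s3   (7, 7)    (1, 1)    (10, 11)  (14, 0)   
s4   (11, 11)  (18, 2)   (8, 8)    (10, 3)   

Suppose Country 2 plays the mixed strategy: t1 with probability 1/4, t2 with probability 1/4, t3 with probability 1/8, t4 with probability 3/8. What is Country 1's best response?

s4

Compute Country 1's expected payoff from each pure strategy against the given mix.
s1: (1/4)·10 + (1/4)·13 + (1/8)·19 + (3/8)·2 = 71/8
s2: (1/4)·20 + (1/4)·5 + (1/8)·4 + (3/8)·7 = 75/8
s3: (1/4)·7 + (1/4)·1 + (1/8)·10 + (3/8)·14 = 17/2
s4: (1/4)·11 + (1/4)·18 + (1/8)·8 + (3/8)·10 = 12
Highest expected payoff is 12, from s4.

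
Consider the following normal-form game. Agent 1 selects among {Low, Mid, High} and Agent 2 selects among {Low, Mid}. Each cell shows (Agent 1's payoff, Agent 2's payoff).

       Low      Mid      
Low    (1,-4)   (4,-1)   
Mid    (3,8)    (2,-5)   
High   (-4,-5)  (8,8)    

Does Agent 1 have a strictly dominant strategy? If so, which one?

No strictly dominant strategy

A strategy is strictly dominant if it gives Agent 1 a strictly higher payoff than every other strategy, against every choice by the opponent.
Low is not dominant: against Low, Mid gives 3 > 1.
Mid is not dominant: against Mid, Low gives 4 > 2.
High is not dominant: against Low, Low gives 1 > -4.
No single strategy is best against every opponent action.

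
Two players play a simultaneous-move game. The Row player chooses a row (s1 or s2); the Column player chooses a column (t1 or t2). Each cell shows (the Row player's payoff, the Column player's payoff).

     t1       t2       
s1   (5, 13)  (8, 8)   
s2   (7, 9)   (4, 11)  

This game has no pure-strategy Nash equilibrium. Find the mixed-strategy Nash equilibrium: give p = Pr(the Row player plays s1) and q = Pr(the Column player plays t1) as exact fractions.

Each player's mixing probability is pinned down by making the *other* player indifferent.
The Column player indifferent between t1 and t2: p·13 + (1−p)·9 = p·8 + (1−p)·11 ⟹ 9 + 4p = 11 + (-3)p ⟹ p = 2/7.
The Row player indifferent between s1 and s2: q·5 + (1−q)·8 = q·7 + (1−q)·4 ⟹ 8 + (-3)q = 4 + 3q ⟹ q = 2/3.

p = 2/7, q = 2/3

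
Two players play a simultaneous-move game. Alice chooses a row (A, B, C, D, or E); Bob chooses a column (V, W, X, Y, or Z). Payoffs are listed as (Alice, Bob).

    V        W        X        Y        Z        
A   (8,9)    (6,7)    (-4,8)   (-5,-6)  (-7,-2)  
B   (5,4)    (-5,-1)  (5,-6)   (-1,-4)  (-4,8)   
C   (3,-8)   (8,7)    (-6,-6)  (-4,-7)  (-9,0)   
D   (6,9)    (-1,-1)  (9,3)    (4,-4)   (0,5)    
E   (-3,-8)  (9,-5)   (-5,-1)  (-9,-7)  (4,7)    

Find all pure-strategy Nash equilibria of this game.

A profile is a Nash equilibrium when each player is best-responding to the other.
Alice's best responses — vs V: A (payoff 8); vs W: E (payoff 9); vs X: D (payoff 9); vs Y: D (payoff 4); vs Z: E (payoff 4).
Bob's best responses — vs A: V (payoff 9); vs B: Z (payoff 8); vs C: W (payoff 7); vs D: V (payoff 9); vs E: Z (payoff 7).
Mutual best responses occur at (A, V) and (E, Z); at each, neither player gains by switching.

(A, V) and (E, Z)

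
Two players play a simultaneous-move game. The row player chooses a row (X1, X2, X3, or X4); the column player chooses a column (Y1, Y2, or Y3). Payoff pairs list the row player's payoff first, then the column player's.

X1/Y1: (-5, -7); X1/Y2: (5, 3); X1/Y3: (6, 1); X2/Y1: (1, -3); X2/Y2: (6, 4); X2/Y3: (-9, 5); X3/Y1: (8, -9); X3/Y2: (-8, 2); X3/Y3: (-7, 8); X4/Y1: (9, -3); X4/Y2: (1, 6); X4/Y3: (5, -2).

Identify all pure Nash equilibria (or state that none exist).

A profile is a Nash equilibrium when each player is best-responding to the other.
The row player's best responses — vs Y1: X4 (payoff 9); vs Y2: X2 (payoff 6); vs Y3: X1 (payoff 6).
The column player's best responses — vs X1: Y2 (payoff 3); vs X2: Y3 (payoff 5); vs X3: Y3 (payoff 8); vs X4: Y2 (payoff 6).
No cell has both players best-responding. For instance, the row player's best reply to Y3 is X1, but against X1 the column player prefers Y2 over Y3.

None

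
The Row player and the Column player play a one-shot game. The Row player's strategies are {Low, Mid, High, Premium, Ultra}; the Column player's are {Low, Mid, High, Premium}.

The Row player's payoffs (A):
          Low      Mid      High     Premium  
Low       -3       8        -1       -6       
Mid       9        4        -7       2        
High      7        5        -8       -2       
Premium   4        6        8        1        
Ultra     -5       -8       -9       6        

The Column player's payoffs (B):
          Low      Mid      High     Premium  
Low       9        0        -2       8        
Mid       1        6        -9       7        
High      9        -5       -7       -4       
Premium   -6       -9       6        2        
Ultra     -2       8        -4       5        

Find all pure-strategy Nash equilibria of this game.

A profile is a Nash equilibrium when each player is best-responding to the other.
The Row player's best responses — vs Low: Mid (payoff 9); vs Mid: Low (payoff 8); vs High: Premium (payoff 8); vs Premium: Ultra (payoff 6).
The Column player's best responses — vs Low: Low (payoff 9); vs Mid: Premium (payoff 7); vs High: Low (payoff 9); vs Premium: High (payoff 6); vs Ultra: Mid (payoff 8).
The only mutual best response is (Premium, High); neither player gains by switching there.

(Premium, High)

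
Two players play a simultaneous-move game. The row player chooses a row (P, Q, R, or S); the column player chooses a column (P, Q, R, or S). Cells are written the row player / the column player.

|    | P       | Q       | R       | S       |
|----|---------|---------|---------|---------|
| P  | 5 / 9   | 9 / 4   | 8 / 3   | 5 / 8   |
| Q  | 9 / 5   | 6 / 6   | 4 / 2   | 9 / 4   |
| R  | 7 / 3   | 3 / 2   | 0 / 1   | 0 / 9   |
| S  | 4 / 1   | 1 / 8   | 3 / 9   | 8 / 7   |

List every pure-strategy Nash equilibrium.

Check mutual best responses: a cell is a NE iff neither player can gain by unilaterally deviating.
The row player's best responses — vs P: Q (payoff 9); vs Q: P (payoff 9); vs R: P (payoff 8); vs S: Q (payoff 9).
The column player's best responses — vs P: P (payoff 9); vs Q: Q (payoff 6); vs R: S (payoff 9); vs S: R (payoff 9).
No cell has both players best-responding. For instance, the row player's best reply to Q is P, but against P the column player prefers P over Q.

None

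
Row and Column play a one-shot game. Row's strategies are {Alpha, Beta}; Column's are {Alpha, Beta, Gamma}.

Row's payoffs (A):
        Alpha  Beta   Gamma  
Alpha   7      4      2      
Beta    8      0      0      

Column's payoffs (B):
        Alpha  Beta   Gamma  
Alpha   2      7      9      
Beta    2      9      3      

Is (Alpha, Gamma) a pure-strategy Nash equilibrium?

Holding Column at Gamma: Row gets 2 from Alpha, versus 0 from Beta. No profitable deviation for Row.
Holding Row at Alpha: Column gets 9 from Gamma, versus 2 from Alpha, 7 from Beta. No profitable deviation for Column either.

Yes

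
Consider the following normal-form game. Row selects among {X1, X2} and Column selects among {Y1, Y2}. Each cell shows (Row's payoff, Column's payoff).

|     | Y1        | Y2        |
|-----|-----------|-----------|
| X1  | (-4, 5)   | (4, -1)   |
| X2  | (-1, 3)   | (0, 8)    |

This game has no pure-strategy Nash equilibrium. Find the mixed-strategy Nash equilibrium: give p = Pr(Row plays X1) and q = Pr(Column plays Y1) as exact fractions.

In a mixed NE each player is indifferent between their pure strategies, so the opponent's mix sets the indifference.
Column indifferent between Y1 and Y2: p·5 + (1−p)·3 = p·(-1) + (1−p)·8 ⟹ 3 + 2p = 8 + (-9)p ⟹ p = 5/11.
Row indifferent between X1 and X2: q·(-4) + (1−q)·4 = q·(-1) + (1−q)·0 ⟹ 4 + (-8)q = 0 + (-1)q ⟹ q = 4/7.

p = 5/11, q = 4/7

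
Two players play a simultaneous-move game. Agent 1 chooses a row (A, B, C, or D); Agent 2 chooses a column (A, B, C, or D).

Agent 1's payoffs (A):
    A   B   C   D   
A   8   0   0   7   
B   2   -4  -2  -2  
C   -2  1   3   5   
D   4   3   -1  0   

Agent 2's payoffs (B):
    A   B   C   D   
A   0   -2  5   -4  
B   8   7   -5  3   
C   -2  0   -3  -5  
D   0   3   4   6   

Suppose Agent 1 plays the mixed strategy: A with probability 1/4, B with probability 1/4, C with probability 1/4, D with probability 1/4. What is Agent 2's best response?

Compute Agent 2's expected payoff from each pure strategy against the given mix.
A: (1/4)·0 + (1/4)·8 + (1/4)·(-2) + (1/4)·0 = 3/2
B: (1/4)·(-2) + (1/4)·7 + (1/4)·0 + (1/4)·3 = 2
C: (1/4)·5 + (1/4)·(-5) + (1/4)·(-3) + (1/4)·4 = 1/4
D: (1/4)·(-4) + (1/4)·3 + (1/4)·(-5) + (1/4)·6 = 0
Highest expected payoff is 2, from B.

B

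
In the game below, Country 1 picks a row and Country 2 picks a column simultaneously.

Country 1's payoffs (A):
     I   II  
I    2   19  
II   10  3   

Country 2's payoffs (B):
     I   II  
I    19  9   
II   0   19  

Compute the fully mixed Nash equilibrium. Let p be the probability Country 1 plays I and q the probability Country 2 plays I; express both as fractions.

In a mixed NE each player is indifferent between their pure strategies, so the opponent's mix sets the indifference.
Country 2 indifferent between I and II: p·19 + (1−p)·0 = p·9 + (1−p)·19 ⟹ 0 + 19p = 19 + (-10)p ⟹ p = 19/29.
Country 1 indifferent between I and II: q·2 + (1−q)·19 = q·10 + (1−q)·3 ⟹ 19 + (-17)q = 3 + 7q ⟹ q = 2/3.

p = 19/29, q = 2/3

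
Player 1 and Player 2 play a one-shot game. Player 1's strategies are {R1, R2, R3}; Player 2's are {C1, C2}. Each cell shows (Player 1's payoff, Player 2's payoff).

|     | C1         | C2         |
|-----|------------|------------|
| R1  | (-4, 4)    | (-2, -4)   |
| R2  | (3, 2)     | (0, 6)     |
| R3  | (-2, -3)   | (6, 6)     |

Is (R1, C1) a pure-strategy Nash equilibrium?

Holding Player 2 at C1: Player 1 gets -4 from R1 but could get 3 by switching to R2. Player 1 has a profitable deviation.

No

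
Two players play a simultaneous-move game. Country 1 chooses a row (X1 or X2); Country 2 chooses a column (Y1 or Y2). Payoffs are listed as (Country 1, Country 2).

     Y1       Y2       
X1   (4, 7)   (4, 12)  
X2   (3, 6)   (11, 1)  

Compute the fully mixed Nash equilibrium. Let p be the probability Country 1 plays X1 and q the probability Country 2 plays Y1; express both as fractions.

p = 1/2, q = 7/8

In a mixed NE each player is indifferent between their pure strategies, so the opponent's mix sets the indifference.
Country 2 indifferent between Y1 and Y2: p·7 + (1−p)·6 = p·12 + (1−p)·1 ⟹ 6 + 1p = 1 + 11p ⟹ p = 1/2.
Country 1 indifferent between X1 and X2: q·4 + (1−q)·4 = q·3 + (1−q)·11 ⟹ 4 + 0q = 11 + (-8)q ⟹ q = 7/8.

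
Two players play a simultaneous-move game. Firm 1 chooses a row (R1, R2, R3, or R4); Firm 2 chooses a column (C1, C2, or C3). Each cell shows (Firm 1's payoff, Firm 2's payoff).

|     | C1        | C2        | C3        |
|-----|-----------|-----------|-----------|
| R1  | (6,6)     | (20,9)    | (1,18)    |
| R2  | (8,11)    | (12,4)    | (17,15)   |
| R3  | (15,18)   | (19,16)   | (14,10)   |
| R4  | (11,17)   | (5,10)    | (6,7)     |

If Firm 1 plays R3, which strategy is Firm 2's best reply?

With Firm 1 fixed at R3, Firm 2's payoffs are: C1 → 18, C2 → 16, C3 → 10.
The maximum is 18, achieved by C1.

C1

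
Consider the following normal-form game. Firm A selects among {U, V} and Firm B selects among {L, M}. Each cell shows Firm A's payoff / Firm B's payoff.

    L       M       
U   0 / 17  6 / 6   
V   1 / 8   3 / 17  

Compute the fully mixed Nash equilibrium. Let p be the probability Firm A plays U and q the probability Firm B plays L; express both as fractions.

In a mixed NE each player is indifferent between their pure strategies, so the opponent's mix sets the indifference.
Firm B indifferent between L and M: p·17 + (1−p)·8 = p·6 + (1−p)·17 ⟹ 8 + 9p = 17 + (-11)p ⟹ p = 9/20.
Firm A indifferent between U and V: q·0 + (1−q)·6 = q·1 + (1−q)·3 ⟹ 6 + (-6)q = 3 + (-2)q ⟹ q = 3/4.

p = 9/20, q = 3/4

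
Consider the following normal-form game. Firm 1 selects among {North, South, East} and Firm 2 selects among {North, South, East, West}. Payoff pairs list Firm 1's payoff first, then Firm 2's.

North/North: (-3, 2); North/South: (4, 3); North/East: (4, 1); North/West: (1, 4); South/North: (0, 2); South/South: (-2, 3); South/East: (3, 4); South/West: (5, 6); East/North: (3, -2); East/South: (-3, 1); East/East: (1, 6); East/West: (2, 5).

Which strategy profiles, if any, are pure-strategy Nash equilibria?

(South, West)

A profile is a Nash equilibrium when each player is best-responding to the other.
Firm 1's best responses — vs North: East (payoff 3); vs South: North (payoff 4); vs East: North (payoff 4); vs West: South (payoff 5).
Firm 2's best responses — vs North: West (payoff 4); vs South: West (payoff 6); vs East: East (payoff 6).
The only mutual best response is (South, West); neither player gains by switching there.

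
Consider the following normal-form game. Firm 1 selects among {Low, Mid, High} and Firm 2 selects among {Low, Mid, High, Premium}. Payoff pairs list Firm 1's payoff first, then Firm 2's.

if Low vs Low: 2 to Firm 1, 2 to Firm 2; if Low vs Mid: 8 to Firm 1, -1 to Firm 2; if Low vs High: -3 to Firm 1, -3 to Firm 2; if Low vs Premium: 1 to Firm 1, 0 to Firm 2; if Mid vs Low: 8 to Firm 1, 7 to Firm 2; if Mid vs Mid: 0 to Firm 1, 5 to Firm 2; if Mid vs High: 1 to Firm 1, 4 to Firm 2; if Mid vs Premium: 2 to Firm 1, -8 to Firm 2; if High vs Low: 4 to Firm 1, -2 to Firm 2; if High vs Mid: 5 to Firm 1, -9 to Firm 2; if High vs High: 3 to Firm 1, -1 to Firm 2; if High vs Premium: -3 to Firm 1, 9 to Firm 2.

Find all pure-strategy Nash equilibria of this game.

Check mutual best responses: a cell is a NE iff neither player can gain by unilaterally deviating.
Firm 1's best responses — vs Low: Mid (payoff 8); vs Mid: Low (payoff 8); vs High: High (payoff 3); vs Premium: Mid (payoff 2).
Firm 2's best responses — vs Low: Low (payoff 2); vs Mid: Low (payoff 7); vs High: Premium (payoff 9).
The only mutual best response is (Mid, Low); neither player gains by switching there.

(Mid, Low)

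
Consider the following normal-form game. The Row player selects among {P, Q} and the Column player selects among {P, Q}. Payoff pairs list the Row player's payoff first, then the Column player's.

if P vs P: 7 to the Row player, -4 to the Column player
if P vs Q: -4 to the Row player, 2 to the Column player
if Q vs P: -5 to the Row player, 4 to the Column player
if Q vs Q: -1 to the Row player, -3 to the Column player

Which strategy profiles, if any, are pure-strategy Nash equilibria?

No pure-strategy Nash equilibrium

A profile is a Nash equilibrium when each player is best-responding to the other.
The Row player's best responses — vs P: P (payoff 7); vs Q: Q (payoff -1).
The Column player's best responses — vs P: Q (payoff 2); vs Q: P (payoff 4).
No cell has both players best-responding. For instance, the Row player's best reply to Q is Q, but against Q the Column player prefers P over Q.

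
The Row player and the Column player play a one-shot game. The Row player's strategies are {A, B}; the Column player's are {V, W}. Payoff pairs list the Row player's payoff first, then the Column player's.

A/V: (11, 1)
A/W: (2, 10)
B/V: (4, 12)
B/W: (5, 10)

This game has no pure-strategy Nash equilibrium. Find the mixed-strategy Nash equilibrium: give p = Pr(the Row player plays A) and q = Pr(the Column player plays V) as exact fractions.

In a mixed NE each player is indifferent between their pure strategies, so the opponent's mix sets the indifference.
The Column player indifferent between V and W: p·1 + (1−p)·12 = p·10 + (1−p)·10 ⟹ 12 + (-11)p = 10 + 0p ⟹ p = 2/11.
The Row player indifferent between A and B: q·11 + (1−q)·2 = q·4 + (1−q)·5 ⟹ 2 + 9q = 5 + (-1)q ⟹ q = 3/10.

p = 2/11, q = 3/10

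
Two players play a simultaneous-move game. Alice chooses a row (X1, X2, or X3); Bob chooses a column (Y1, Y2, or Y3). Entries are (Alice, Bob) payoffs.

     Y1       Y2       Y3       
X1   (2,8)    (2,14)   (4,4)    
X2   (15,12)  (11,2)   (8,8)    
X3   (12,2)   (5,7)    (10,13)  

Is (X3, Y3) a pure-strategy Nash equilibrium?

Yes

Holding Bob at Y3: Alice gets 10 from X3, versus 4 from X1, 8 from X2. No profitable deviation for Alice.
Holding Alice at X3: Bob gets 13 from Y3, versus 2 from Y1, 7 from Y2. No profitable deviation for Bob either.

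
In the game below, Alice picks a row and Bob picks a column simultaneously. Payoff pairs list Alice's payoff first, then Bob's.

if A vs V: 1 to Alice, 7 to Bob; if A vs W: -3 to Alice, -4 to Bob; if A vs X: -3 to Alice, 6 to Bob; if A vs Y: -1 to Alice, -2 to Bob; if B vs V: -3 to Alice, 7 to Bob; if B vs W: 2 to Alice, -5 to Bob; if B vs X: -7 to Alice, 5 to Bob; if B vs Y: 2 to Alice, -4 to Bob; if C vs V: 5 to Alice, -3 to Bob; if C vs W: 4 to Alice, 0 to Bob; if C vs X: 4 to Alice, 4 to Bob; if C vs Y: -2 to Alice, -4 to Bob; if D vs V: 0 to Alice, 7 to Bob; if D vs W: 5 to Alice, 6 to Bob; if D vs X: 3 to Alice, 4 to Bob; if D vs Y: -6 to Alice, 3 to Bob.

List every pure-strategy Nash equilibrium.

(C, X)

Check mutual best responses: a cell is a NE iff neither player can gain by unilaterally deviating.
Alice's best responses — vs V: C (payoff 5); vs W: D (payoff 5); vs X: C (payoff 4); vs Y: B (payoff 2).
Bob's best responses — vs A: V (payoff 7); vs B: V (payoff 7); vs C: X (payoff 4); vs D: V (payoff 7).
The only mutual best response is (C, X); neither player gains by switching there.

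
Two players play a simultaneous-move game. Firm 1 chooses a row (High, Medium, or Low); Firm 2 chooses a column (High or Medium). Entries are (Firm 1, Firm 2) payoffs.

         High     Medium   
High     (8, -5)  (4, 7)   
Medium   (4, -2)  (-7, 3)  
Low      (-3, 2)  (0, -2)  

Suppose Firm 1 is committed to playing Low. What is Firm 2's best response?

With Firm 1 fixed at Low, Firm 2's payoffs are: High → 2, Medium → -2.
The maximum is 2, achieved by High.

High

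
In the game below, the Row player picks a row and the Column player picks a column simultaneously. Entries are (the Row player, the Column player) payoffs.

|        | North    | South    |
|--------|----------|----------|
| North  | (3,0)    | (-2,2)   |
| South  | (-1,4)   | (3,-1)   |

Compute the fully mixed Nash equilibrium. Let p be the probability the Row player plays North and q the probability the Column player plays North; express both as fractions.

p = 5/7, q = 5/9

Each player's mixing probability is pinned down by making the *other* player indifferent.
The Column player indifferent between North and South: p·0 + (1−p)·4 = p·2 + (1−p)·(-1) ⟹ 4 + (-4)p = (-1) + 3p ⟹ p = 5/7.
The Row player indifferent between North and South: q·3 + (1−q)·(-2) = q·(-1) + (1−q)·3 ⟹ (-2) + 5q = 3 + (-4)q ⟹ q = 5/9.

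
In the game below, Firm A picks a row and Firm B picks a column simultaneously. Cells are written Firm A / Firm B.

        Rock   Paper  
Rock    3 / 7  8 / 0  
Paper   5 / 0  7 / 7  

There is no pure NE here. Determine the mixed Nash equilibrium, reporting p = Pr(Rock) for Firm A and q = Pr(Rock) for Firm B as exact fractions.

p = 1/2, q = 1/3

In a mixed NE each player is indifferent between their pure strategies, so the opponent's mix sets the indifference.
Firm B indifferent between Rock and Paper: p·7 + (1−p)·0 = p·0 + (1−p)·7 ⟹ 0 + 7p = 7 + (-7)p ⟹ p = 1/2.
Firm A indifferent between Rock and Paper: q·3 + (1−q)·8 = q·5 + (1−q)·7 ⟹ 8 + (-5)q = 7 + (-2)q ⟹ q = 1/3.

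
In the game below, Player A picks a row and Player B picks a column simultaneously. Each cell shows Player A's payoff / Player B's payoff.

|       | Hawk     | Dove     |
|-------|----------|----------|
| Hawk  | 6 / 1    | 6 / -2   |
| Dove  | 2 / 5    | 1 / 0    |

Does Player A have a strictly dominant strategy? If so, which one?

A strategy is strictly dominant if it gives Player A a strictly higher payoff than every other strategy, against every choice by the opponent.
Hawk strictly dominates: vs Hawk: 6 > 2; vs Dove: 6 > 1.

Hawk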